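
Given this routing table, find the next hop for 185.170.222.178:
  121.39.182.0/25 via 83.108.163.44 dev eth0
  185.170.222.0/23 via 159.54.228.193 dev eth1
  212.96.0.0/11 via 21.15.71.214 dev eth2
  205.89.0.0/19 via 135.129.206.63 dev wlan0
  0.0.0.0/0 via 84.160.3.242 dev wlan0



Longest prefix match for 185.170.222.178:
  /25 121.39.182.0: no
  /23 185.170.222.0: MATCH
  /11 212.96.0.0: no
  /19 205.89.0.0: no
  /0 0.0.0.0: MATCH
Selected: next-hop 159.54.228.193 via eth1 (matched /23)


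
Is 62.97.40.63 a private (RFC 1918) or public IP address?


RFC 1918 private ranges:
  10.0.0.0/8 (10.0.0.0 - 10.255.255.255)
  172.16.0.0/12 (172.16.0.0 - 172.31.255.255)
  192.168.0.0/16 (192.168.0.0 - 192.168.255.255)
Public (not in any RFC 1918 range)


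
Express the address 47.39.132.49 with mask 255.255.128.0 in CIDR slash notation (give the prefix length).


Binary: 11111111.11111111.10000000.00000000
Count leading 1s
Prefix: /17


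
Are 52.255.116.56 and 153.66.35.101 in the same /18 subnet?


Mask: 255.255.192.0
52.255.116.56 AND mask = 52.255.64.0
153.66.35.101 AND mask = 153.66.0.0
No, different subnets (52.255.64.0 vs 153.66.0.0)


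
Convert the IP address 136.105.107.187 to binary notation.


136 = 10001000
105 = 01101001
107 = 01101011
187 = 10111011
Binary: 10001000.01101001.01101011.10111011


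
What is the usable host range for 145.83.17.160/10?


Network: 145.64.0.0
Broadcast: 145.127.255.255
First usable = network + 1
Last usable = broadcast - 1
Range: 145.64.0.1 to 145.127.255.254


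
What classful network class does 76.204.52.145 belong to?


First octet: 76
Binary: 01001100
0xxxxxxx -> Class A (1-126)
Class A, default mask 255.0.0.0 (/8)


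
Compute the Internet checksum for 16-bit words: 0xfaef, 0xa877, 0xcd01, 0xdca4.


Sum all words (with carry folding):
+ 0xfaef = 0xfaef
+ 0xa877 = 0xa367
+ 0xcd01 = 0x7069
+ 0xdca4 = 0x4d0e
One's complement: ~0x4d0e
Checksum = 0xb2f1


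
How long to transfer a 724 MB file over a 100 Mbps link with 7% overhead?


Effective throughput = 100 * (1 - 7/100) = 93 Mbps
File size in Mb = 724 * 8 = 5792 Mb
Time = 5792 / 93
Time = 62.2796 seconds


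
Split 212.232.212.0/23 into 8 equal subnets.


New prefix = 23 + 3 = 26
Each subnet has 64 addresses
  212.232.212.0/26
  212.232.212.64/26
  212.232.212.128/26
  212.232.212.192/26
  212.232.213.0/26
  212.232.213.64/26
  212.232.213.128/26
  212.232.213.192/26
Subnets: 212.232.212.0/26, 212.232.212.64/26, 212.232.212.128/26, 212.232.212.192/26, 212.232.213.0/26, 212.232.213.64/26, 212.232.213.128/26, 212.232.213.192/26


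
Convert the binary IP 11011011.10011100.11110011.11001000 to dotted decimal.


11011011 = 219
10011100 = 156
11110011 = 243
11001000 = 200
IP: 219.156.243.200


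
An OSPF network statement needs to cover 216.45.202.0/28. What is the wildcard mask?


Subnet mask: 255.255.255.240
Wildcard = 255.255.255.255 - subnet mask
255 - 255 = 0
255 - 255 = 0
255 - 255 = 0
255 - 240 = 15
Wildcard: 0.0.0.15


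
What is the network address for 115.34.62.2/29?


IP:   01110011.00100010.00111110.00000010
Mask: 11111111.11111111.11111111.11111000
AND operation:
Net:  01110011.00100010.00111110.00000000
Network: 115.34.62.0/29


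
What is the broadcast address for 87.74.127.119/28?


Network: 87.74.127.112/28
Host bits = 4
Set all host bits to 1:
Broadcast: 87.74.127.127


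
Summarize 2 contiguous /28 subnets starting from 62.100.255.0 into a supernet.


Original prefix: /28
Number of subnets: 2 = 2^1
New prefix = 28 - 1 = 27
Supernet: 62.100.255.0/27


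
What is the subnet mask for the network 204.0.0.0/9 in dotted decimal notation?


/9 means 9 network bits, 23 host bits
Binary: 11111111100000000000000000000000
Mask: 255.128.0.0


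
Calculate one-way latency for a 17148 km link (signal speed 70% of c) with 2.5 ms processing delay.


Speed = 0.7 * 3e5 km/s = 210000 km/s
Propagation delay = 17148 / 210000 = 0.0817 s = 81.6571 ms
Processing delay = 2.5 ms
Total one-way latency = 84.1571 ms


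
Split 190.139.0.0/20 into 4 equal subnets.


New prefix = 20 + 2 = 22
Each subnet has 1024 addresses
  190.139.0.0/22
  190.139.4.0/22
  190.139.8.0/22
  190.139.12.0/22
Subnets: 190.139.0.0/22, 190.139.4.0/22, 190.139.8.0/22, 190.139.12.0/22


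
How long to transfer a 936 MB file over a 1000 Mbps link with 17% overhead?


Effective throughput = 1000 * (1 - 17/100) = 830 Mbps
File size in Mb = 936 * 8 = 7488 Mb
Time = 7488 / 830
Time = 9.0217 seconds


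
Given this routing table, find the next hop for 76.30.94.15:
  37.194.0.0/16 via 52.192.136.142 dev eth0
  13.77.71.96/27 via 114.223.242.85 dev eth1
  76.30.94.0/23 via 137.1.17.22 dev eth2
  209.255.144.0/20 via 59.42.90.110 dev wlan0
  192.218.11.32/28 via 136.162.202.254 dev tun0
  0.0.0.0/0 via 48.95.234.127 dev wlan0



Longest prefix match for 76.30.94.15:
  /16 37.194.0.0: no
  /27 13.77.71.96: no
  /23 76.30.94.0: MATCH
  /20 209.255.144.0: no
  /28 192.218.11.32: no
  /0 0.0.0.0: MATCH
Selected: next-hop 137.1.17.22 via eth2 (matched /23)


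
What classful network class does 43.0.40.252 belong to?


First octet: 43
Binary: 00101011
0xxxxxxx -> Class A (1-126)
Class A, default mask 255.0.0.0 (/8)


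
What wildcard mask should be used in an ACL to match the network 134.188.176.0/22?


Subnet mask: 255.255.252.0
Wildcard = 255.255.255.255 - subnet mask
255 - 255 = 0
255 - 255 = 0
255 - 252 = 3
255 - 0 = 255
Wildcard: 0.0.3.255


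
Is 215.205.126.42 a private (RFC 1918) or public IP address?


RFC 1918 private ranges:
  10.0.0.0/8 (10.0.0.0 - 10.255.255.255)
  172.16.0.0/12 (172.16.0.0 - 172.31.255.255)
  192.168.0.0/16 (192.168.0.0 - 192.168.255.255)
Public (not in any RFC 1918 range)


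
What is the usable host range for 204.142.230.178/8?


Network: 204.0.0.0
Broadcast: 204.255.255.255
First usable = network + 1
Last usable = broadcast - 1
Range: 204.0.0.1 to 204.255.255.254


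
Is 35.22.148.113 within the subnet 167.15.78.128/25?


Subnet network: 167.15.78.128
Test IP AND mask: 35.22.148.0
No, 35.22.148.113 is not in 167.15.78.128/25


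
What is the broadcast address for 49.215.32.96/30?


Network: 49.215.32.96/30
Host bits = 2
Set all host bits to 1:
Broadcast: 49.215.32.99


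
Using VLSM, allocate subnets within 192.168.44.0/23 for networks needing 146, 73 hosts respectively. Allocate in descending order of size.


146 hosts -> /24 (254 usable): 192.168.44.0/24
73 hosts -> /25 (126 usable): 192.168.45.0/25
Allocation: 192.168.44.0/24 (146 hosts, 254 usable); 192.168.45.0/25 (73 hosts, 126 usable)


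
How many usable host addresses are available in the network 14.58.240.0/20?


Host bits = 32 - 20 = 12
Total addresses = 2^12 = 4096
Usable = total - 2 (network and broadcast)
Usable hosts: 4094


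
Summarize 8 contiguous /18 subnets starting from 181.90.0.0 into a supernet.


Original prefix: /18
Number of subnets: 8 = 2^3
New prefix = 18 - 3 = 15
Supernet: 181.90.0.0/15


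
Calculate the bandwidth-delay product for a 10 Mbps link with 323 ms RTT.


BDP = bandwidth * RTT
= 10 Mbps * 323 ms
= 10 * 1e6 * 323 / 1000 bits
= 3230000 bits
= 403750 bytes
= 394.2871 KB
BDP = 3230000 bits (403750 bytes)


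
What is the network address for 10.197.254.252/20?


IP:   00001010.11000101.11111110.11111100
Mask: 11111111.11111111.11110000.00000000
AND operation:
Net:  00001010.11000101.11110000.00000000
Network: 10.197.240.0/20


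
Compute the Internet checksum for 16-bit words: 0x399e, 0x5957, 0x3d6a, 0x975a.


Sum all words (with carry folding):
+ 0x399e = 0x399e
+ 0x5957 = 0x92f5
+ 0x3d6a = 0xd05f
+ 0x975a = 0x67ba
One's complement: ~0x67ba
Checksum = 0x9845


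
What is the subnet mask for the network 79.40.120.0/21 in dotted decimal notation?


/21 means 21 network bits, 11 host bits
Binary: 11111111111111111111100000000000
Mask: 255.255.248.0


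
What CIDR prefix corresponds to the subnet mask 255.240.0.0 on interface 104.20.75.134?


Binary: 11111111.11110000.00000000.00000000
Count leading 1s
Prefix: /12


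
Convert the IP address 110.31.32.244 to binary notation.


110 = 01101110
31 = 00011111
32 = 00100000
244 = 11110100
Binary: 01101110.00011111.00100000.11110100


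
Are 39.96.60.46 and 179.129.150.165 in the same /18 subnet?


Mask: 255.255.192.0
39.96.60.46 AND mask = 39.96.0.0
179.129.150.165 AND mask = 179.129.128.0
No, different subnets (39.96.0.0 vs 179.129.128.0)


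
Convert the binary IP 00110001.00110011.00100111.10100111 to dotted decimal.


00110001 = 49
00110011 = 51
00100111 = 39
10100111 = 167
IP: 49.51.39.167


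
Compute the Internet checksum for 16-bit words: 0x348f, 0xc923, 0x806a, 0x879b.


Sum all words (with carry folding):
+ 0x348f = 0x348f
+ 0xc923 = 0xfdb2
+ 0x806a = 0x7e1d
+ 0x879b = 0x05b9
One's complement: ~0x05b9
Checksum = 0xfa46


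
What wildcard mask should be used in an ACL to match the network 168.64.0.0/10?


Subnet mask: 255.192.0.0
Wildcard = 255.255.255.255 - subnet mask
255 - 255 = 0
255 - 192 = 63
255 - 0 = 255
255 - 0 = 255
Wildcard: 0.63.255.255


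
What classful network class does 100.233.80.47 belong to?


First octet: 100
Binary: 01100100
0xxxxxxx -> Class A (1-126)
Class A, default mask 255.0.0.0 (/8)


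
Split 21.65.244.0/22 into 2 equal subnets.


New prefix = 22 + 1 = 23
Each subnet has 512 addresses
  21.65.244.0/23
  21.65.246.0/23
Subnets: 21.65.244.0/23, 21.65.246.0/23


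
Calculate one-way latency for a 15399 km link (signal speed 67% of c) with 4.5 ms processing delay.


Speed = 0.67 * 3e5 km/s = 201000 km/s
Propagation delay = 15399 / 201000 = 0.0766 s = 76.6119 ms
Processing delay = 4.5 ms
Total one-way latency = 81.1119 ms


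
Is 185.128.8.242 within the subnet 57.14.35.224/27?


Subnet network: 57.14.35.224
Test IP AND mask: 185.128.8.224
No, 185.128.8.242 is not in 57.14.35.224/27


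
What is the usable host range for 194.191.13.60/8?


Network: 194.0.0.0
Broadcast: 194.255.255.255
First usable = network + 1
Last usable = broadcast - 1
Range: 194.0.0.1 to 194.255.255.254


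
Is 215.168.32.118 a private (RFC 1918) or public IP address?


RFC 1918 private ranges:
  10.0.0.0/8 (10.0.0.0 - 10.255.255.255)
  172.16.0.0/12 (172.16.0.0 - 172.31.255.255)
  192.168.0.0/16 (192.168.0.0 - 192.168.255.255)
Public (not in any RFC 1918 range)


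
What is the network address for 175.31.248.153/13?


IP:   10101111.00011111.11111000.10011001
Mask: 11111111.11111000.00000000.00000000
AND operation:
Net:  10101111.00011000.00000000.00000000
Network: 175.24.0.0/13


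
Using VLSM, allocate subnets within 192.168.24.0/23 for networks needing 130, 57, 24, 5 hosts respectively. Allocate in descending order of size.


130 hosts -> /24 (254 usable): 192.168.24.0/24
57 hosts -> /26 (62 usable): 192.168.25.0/26
24 hosts -> /27 (30 usable): 192.168.25.64/27
5 hosts -> /29 (6 usable): 192.168.25.96/29
Allocation: 192.168.24.0/24 (130 hosts, 254 usable); 192.168.25.0/26 (57 hosts, 62 usable); 192.168.25.64/27 (24 hosts, 30 usable); 192.168.25.96/29 (5 hosts, 6 usable)


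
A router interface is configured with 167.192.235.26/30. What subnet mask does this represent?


/30 means 30 network bits, 2 host bits
Binary: 11111111111111111111111111111100
Mask: 255.255.255.252


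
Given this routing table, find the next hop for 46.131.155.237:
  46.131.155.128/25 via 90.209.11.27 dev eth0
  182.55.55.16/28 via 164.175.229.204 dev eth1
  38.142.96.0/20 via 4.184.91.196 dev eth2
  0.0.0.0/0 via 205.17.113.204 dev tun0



Longest prefix match for 46.131.155.237:
  /25 46.131.155.128: MATCH
  /28 182.55.55.16: no
  /20 38.142.96.0: no
  /0 0.0.0.0: MATCH
Selected: next-hop 90.209.11.27 via eth0 (matched /25)


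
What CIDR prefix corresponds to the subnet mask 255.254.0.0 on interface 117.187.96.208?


Binary: 11111111.11111110.00000000.00000000
Count leading 1s
Prefix: /15


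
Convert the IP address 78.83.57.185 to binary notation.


78 = 01001110
83 = 01010011
57 = 00111001
185 = 10111001
Binary: 01001110.01010011.00111001.10111001


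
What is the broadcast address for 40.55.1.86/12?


Network: 40.48.0.0/12
Host bits = 20
Set all host bits to 1:
Broadcast: 40.63.255.255


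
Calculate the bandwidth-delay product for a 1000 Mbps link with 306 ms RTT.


BDP = bandwidth * RTT
= 1000 Mbps * 306 ms
= 1000 * 1e6 * 306 / 1000 bits
= 306000000 bits
= 38250000 bytes
= 37353.5156 KB
BDP = 306000000 bits (38250000 bytes)


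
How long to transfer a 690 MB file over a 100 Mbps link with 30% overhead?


Effective throughput = 100 * (1 - 30/100) = 70 Mbps
File size in Mb = 690 * 8 = 5520 Mb
Time = 5520 / 70
Time = 78.8571 seconds


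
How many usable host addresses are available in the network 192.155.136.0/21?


Host bits = 32 - 21 = 11
Total addresses = 2^11 = 2048
Usable = total - 2 (network and broadcast)
Usable hosts: 2046


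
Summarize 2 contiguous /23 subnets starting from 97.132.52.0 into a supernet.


Original prefix: /23
Number of subnets: 2 = 2^1
New prefix = 23 - 1 = 22
Supernet: 97.132.52.0/22


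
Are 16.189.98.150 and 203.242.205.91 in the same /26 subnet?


Mask: 255.255.255.192
16.189.98.150 AND mask = 16.189.98.128
203.242.205.91 AND mask = 203.242.205.64
No, different subnets (16.189.98.128 vs 203.242.205.64)


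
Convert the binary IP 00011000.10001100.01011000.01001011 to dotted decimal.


00011000 = 24
10001100 = 140
01011000 = 88
01001011 = 75
IP: 24.140.88.75


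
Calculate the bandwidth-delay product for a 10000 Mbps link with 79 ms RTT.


BDP = bandwidth * RTT
= 10000 Mbps * 79 ms
= 10000 * 1e6 * 79 / 1000 bits
= 790000000 bits
= 98750000 bytes
= 96435.5469 KB
BDP = 790000000 bits (98750000 bytes)


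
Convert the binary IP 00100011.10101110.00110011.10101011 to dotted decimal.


00100011 = 35
10101110 = 174
00110011 = 51
10101011 = 171
IP: 35.174.51.171


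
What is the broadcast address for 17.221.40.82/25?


Network: 17.221.40.0/25
Host bits = 7
Set all host bits to 1:
Broadcast: 17.221.40.127


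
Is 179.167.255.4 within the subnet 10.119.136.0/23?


Subnet network: 10.119.136.0
Test IP AND mask: 179.167.254.0
No, 179.167.255.4 is not in 10.119.136.0/23


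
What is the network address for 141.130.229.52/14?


IP:   10001101.10000010.11100101.00110100
Mask: 11111111.11111100.00000000.00000000
AND operation:
Net:  10001101.10000000.00000000.00000000
Network: 141.128.0.0/14


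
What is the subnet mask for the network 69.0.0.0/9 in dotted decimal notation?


/9 means 9 network bits, 23 host bits
Binary: 11111111100000000000000000000000
Mask: 255.128.0.0


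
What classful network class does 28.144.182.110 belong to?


First octet: 28
Binary: 00011100
0xxxxxxx -> Class A (1-126)
Class A, default mask 255.0.0.0 (/8)


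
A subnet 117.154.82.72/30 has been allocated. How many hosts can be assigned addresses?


Host bits = 32 - 30 = 2
Total addresses = 2^2 = 4
Usable = total - 2 (network and broadcast)
Usable hosts: 2


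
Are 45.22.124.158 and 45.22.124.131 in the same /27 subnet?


Mask: 255.255.255.224
45.22.124.158 AND mask = 45.22.124.128
45.22.124.131 AND mask = 45.22.124.128
Yes, same subnet (45.22.124.128)


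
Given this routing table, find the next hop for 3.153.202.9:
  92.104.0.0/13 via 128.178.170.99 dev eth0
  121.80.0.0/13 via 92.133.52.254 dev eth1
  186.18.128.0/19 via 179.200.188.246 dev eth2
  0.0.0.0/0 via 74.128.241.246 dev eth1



Longest prefix match for 3.153.202.9:
  /13 92.104.0.0: no
  /13 121.80.0.0: no
  /19 186.18.128.0: no
  /0 0.0.0.0: MATCH
Selected: next-hop 74.128.241.246 via eth1 (matched /0)


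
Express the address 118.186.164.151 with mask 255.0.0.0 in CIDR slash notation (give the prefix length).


Binary: 11111111.00000000.00000000.00000000
Count leading 1s
Prefix: /8


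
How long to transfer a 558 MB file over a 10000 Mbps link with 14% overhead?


Effective throughput = 10000 * (1 - 14/100) = 8600 Mbps
File size in Mb = 558 * 8 = 4464 Mb
Time = 4464 / 8600
Time = 0.5191 seconds


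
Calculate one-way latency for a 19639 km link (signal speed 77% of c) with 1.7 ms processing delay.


Speed = 0.77 * 3e5 km/s = 231000 km/s
Propagation delay = 19639 / 231000 = 0.085 s = 85.0173 ms
Processing delay = 1.7 ms
Total one-way latency = 86.7173 ms


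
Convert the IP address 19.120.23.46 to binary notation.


19 = 00010011
120 = 01111000
23 = 00010111
46 = 00101110
Binary: 00010011.01111000.00010111.00101110


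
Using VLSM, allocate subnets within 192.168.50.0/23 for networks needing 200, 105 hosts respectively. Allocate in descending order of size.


200 hosts -> /24 (254 usable): 192.168.50.0/24
105 hosts -> /25 (126 usable): 192.168.51.0/25
Allocation: 192.168.50.0/24 (200 hosts, 254 usable); 192.168.51.0/25 (105 hosts, 126 usable)


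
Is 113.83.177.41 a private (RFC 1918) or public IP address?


RFC 1918 private ranges:
  10.0.0.0/8 (10.0.0.0 - 10.255.255.255)
  172.16.0.0/12 (172.16.0.0 - 172.31.255.255)
  192.168.0.0/16 (192.168.0.0 - 192.168.255.255)
Public (not in any RFC 1918 range)


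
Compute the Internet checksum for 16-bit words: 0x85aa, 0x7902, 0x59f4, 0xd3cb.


Sum all words (with carry folding):
+ 0x85aa = 0x85aa
+ 0x7902 = 0xfeac
+ 0x59f4 = 0x58a1
+ 0xd3cb = 0x2c6d
One's complement: ~0x2c6d
Checksum = 0xd392


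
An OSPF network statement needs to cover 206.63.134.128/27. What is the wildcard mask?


Subnet mask: 255.255.255.224
Wildcard = 255.255.255.255 - subnet mask
255 - 255 = 0
255 - 255 = 0
255 - 255 = 0
255 - 224 = 31
Wildcard: 0.0.0.31


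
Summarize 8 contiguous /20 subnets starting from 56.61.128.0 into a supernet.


Original prefix: /20
Number of subnets: 8 = 2^3
New prefix = 20 - 3 = 17
Supernet: 56.61.128.0/17


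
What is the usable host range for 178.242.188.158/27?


Network: 178.242.188.128
Broadcast: 178.242.188.159
First usable = network + 1
Last usable = broadcast - 1
Range: 178.242.188.129 to 178.242.188.158


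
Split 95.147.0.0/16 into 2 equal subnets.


New prefix = 16 + 1 = 17
Each subnet has 32768 addresses
  95.147.0.0/17
  95.147.128.0/17
Subnets: 95.147.0.0/17, 95.147.128.0/17


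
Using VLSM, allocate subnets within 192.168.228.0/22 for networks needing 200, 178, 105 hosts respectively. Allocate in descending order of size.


200 hosts -> /24 (254 usable): 192.168.228.0/24
178 hosts -> /24 (254 usable): 192.168.229.0/24
105 hosts -> /25 (126 usable): 192.168.230.0/25
Allocation: 192.168.228.0/24 (200 hosts, 254 usable); 192.168.229.0/24 (178 hosts, 254 usable); 192.168.230.0/25 (105 hosts, 126 usable)


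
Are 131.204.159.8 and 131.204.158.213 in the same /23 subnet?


Mask: 255.255.254.0
131.204.159.8 AND mask = 131.204.158.0
131.204.158.213 AND mask = 131.204.158.0
Yes, same subnet (131.204.158.0)


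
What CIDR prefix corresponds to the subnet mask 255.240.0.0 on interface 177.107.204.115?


Binary: 11111111.11110000.00000000.00000000
Count leading 1s
Prefix: /12


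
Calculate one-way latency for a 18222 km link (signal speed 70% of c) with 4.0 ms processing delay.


Speed = 0.7 * 3e5 km/s = 210000 km/s
Propagation delay = 18222 / 210000 = 0.0868 s = 86.7714 ms
Processing delay = 4.0 ms
Total one-way latency = 90.7714 ms


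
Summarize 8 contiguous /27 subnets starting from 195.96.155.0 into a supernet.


Original prefix: /27
Number of subnets: 8 = 2^3
New prefix = 27 - 3 = 24
Supernet: 195.96.155.0/24


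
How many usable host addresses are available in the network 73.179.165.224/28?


Host bits = 32 - 28 = 4
Total addresses = 2^4 = 16
Usable = total - 2 (network and broadcast)
Usable hosts: 14


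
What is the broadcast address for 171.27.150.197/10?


Network: 171.0.0.0/10
Host bits = 22
Set all host bits to 1:
Broadcast: 171.63.255.255


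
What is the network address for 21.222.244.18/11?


IP:   00010101.11011110.11110100.00010010
Mask: 11111111.11100000.00000000.00000000
AND operation:
Net:  00010101.11000000.00000000.00000000
Network: 21.192.0.0/11


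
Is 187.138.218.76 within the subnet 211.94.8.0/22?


Subnet network: 211.94.8.0
Test IP AND mask: 187.138.216.0
No, 187.138.218.76 is not in 211.94.8.0/22


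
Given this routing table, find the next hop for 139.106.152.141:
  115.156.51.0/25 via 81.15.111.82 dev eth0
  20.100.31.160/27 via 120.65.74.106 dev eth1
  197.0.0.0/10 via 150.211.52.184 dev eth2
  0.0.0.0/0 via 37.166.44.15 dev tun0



Longest prefix match for 139.106.152.141:
  /25 115.156.51.0: no
  /27 20.100.31.160: no
  /10 197.0.0.0: no
  /0 0.0.0.0: MATCH
Selected: next-hop 37.166.44.15 via tun0 (matched /0)


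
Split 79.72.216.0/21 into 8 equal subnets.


New prefix = 21 + 3 = 24
Each subnet has 256 addresses
  79.72.216.0/24
  79.72.217.0/24
  79.72.218.0/24
  79.72.219.0/24
  79.72.220.0/24
  79.72.221.0/24
  79.72.222.0/24
  79.72.223.0/24
Subnets: 79.72.216.0/24, 79.72.217.0/24, 79.72.218.0/24, 79.72.219.0/24, 79.72.220.0/24, 79.72.221.0/24, 79.72.222.0/24, 79.72.223.0/24


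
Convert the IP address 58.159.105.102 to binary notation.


58 = 00111010
159 = 10011111
105 = 01101001
102 = 01100110
Binary: 00111010.10011111.01101001.01100110


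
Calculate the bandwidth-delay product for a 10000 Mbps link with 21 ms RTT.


BDP = bandwidth * RTT
= 10000 Mbps * 21 ms
= 10000 * 1e6 * 21 / 1000 bits
= 210000000 bits
= 26250000 bytes
= 25634.7656 KB
BDP = 210000000 bits (26250000 bytes)


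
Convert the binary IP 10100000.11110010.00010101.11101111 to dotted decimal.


10100000 = 160
11110010 = 242
00010101 = 21
11101111 = 239
IP: 160.242.21.239


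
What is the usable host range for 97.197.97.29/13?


Network: 97.192.0.0
Broadcast: 97.199.255.255
First usable = network + 1
Last usable = broadcast - 1
Range: 97.192.0.1 to 97.199.255.254


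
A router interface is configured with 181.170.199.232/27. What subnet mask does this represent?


/27 means 27 network bits, 5 host bits
Binary: 11111111111111111111111111100000
Mask: 255.255.255.224


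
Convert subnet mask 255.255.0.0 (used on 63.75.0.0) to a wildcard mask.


Subnet mask: 255.255.0.0
Wildcard = 255.255.255.255 - subnet mask
255 - 255 = 0
255 - 255 = 0
255 - 0 = 255
255 - 0 = 255
Wildcard: 0.0.255.255


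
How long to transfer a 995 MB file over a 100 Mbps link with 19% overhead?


Effective throughput = 100 * (1 - 19/100) = 81 Mbps
File size in Mb = 995 * 8 = 7960 Mb
Time = 7960 / 81
Time = 98.2716 seconds


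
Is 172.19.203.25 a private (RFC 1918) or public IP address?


RFC 1918 private ranges:
  10.0.0.0/8 (10.0.0.0 - 10.255.255.255)
  172.16.0.0/12 (172.16.0.0 - 172.31.255.255)
  192.168.0.0/16 (192.168.0.0 - 192.168.255.255)
Private (in 172.16.0.0/12)


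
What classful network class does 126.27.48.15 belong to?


First octet: 126
Binary: 01111110
0xxxxxxx -> Class A (1-126)
Class A, default mask 255.0.0.0 (/8)


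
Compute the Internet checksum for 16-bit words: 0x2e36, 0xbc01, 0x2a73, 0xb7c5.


Sum all words (with carry folding):
+ 0x2e36 = 0x2e36
+ 0xbc01 = 0xea37
+ 0x2a73 = 0x14ab
+ 0xb7c5 = 0xcc70
One's complement: ~0xcc70
Checksum = 0x338f


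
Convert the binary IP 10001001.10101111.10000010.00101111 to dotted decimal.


10001001 = 137
10101111 = 175
10000010 = 130
00101111 = 47
IP: 137.175.130.47


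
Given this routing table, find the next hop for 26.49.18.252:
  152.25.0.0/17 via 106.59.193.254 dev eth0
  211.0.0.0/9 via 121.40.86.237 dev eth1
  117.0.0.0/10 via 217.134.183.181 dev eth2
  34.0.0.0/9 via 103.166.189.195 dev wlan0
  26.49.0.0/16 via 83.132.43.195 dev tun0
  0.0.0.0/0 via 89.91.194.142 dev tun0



Longest prefix match for 26.49.18.252:
  /17 152.25.0.0: no
  /9 211.0.0.0: no
  /10 117.0.0.0: no
  /9 34.0.0.0: no
  /16 26.49.0.0: MATCH
  /0 0.0.0.0: MATCH
Selected: next-hop 83.132.43.195 via tun0 (matched /16)


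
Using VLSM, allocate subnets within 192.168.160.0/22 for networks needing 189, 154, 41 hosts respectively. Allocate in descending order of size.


189 hosts -> /24 (254 usable): 192.168.160.0/24
154 hosts -> /24 (254 usable): 192.168.161.0/24
41 hosts -> /26 (62 usable): 192.168.162.0/26
Allocation: 192.168.160.0/24 (189 hosts, 254 usable); 192.168.161.0/24 (154 hosts, 254 usable); 192.168.162.0/26 (41 hosts, 62 usable)


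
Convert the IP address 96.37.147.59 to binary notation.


96 = 01100000
37 = 00100101
147 = 10010011
59 = 00111011
Binary: 01100000.00100101.10010011.00111011


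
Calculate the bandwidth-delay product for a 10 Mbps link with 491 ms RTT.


BDP = bandwidth * RTT
= 10 Mbps * 491 ms
= 10 * 1e6 * 491 / 1000 bits
= 4910000 bits
= 613750 bytes
= 599.3652 KB
BDP = 4910000 bits (613750 bytes)


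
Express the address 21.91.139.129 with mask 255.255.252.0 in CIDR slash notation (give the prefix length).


Binary: 11111111.11111111.11111100.00000000
Count leading 1s
Prefix: /22


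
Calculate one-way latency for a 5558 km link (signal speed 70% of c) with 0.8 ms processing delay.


Speed = 0.7 * 3e5 km/s = 210000 km/s
Propagation delay = 5558 / 210000 = 0.0265 s = 26.4667 ms
Processing delay = 0.8 ms
Total one-way latency = 27.2667 ms


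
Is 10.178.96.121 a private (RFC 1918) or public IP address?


RFC 1918 private ranges:
  10.0.0.0/8 (10.0.0.0 - 10.255.255.255)
  172.16.0.0/12 (172.16.0.0 - 172.31.255.255)
  192.168.0.0/16 (192.168.0.0 - 192.168.255.255)
Private (in 10.0.0.0/8)


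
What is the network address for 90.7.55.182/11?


IP:   01011010.00000111.00110111.10110110
Mask: 11111111.11100000.00000000.00000000
AND operation:
Net:  01011010.00000000.00000000.00000000
Network: 90.0.0.0/11


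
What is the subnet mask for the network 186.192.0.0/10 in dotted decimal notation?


/10 means 10 network bits, 22 host bits
Binary: 11111111110000000000000000000000
Mask: 255.192.0.0


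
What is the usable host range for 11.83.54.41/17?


Network: 11.83.0.0
Broadcast: 11.83.127.255
First usable = network + 1
Last usable = broadcast - 1
Range: 11.83.0.1 to 11.83.127.254


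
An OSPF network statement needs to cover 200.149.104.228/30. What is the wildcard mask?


Subnet mask: 255.255.255.252
Wildcard = 255.255.255.255 - subnet mask
255 - 255 = 0
255 - 255 = 0
255 - 255 = 0
255 - 252 = 3
Wildcard: 0.0.0.3


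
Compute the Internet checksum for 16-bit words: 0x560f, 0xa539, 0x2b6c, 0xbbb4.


Sum all words (with carry folding):
+ 0x560f = 0x560f
+ 0xa539 = 0xfb48
+ 0x2b6c = 0x26b5
+ 0xbbb4 = 0xe269
One's complement: ~0xe269
Checksum = 0x1d96


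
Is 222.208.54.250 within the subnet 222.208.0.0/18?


Subnet network: 222.208.0.0
Test IP AND mask: 222.208.0.0
Yes, 222.208.54.250 is in 222.208.0.0/18


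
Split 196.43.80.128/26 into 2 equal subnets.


New prefix = 26 + 1 = 27
Each subnet has 32 addresses
  196.43.80.128/27
  196.43.80.160/27
Subnets: 196.43.80.128/27, 196.43.80.160/27


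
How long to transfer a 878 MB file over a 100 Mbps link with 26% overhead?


Effective throughput = 100 * (1 - 26/100) = 74 Mbps
File size in Mb = 878 * 8 = 7024 Mb
Time = 7024 / 74
Time = 94.9189 seconds


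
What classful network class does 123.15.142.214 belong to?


First octet: 123
Binary: 01111011
0xxxxxxx -> Class A (1-126)
Class A, default mask 255.0.0.0 (/8)


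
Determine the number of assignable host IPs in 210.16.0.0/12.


Host bits = 32 - 12 = 20
Total addresses = 2^20 = 1048576
Usable = total - 2 (network and broadcast)
Usable hosts: 1048574


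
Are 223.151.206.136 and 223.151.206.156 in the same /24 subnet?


Mask: 255.255.255.0
223.151.206.136 AND mask = 223.151.206.0
223.151.206.156 AND mask = 223.151.206.0
Yes, same subnet (223.151.206.0)


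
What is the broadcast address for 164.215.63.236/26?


Network: 164.215.63.192/26
Host bits = 6
Set all host bits to 1:
Broadcast: 164.215.63.255


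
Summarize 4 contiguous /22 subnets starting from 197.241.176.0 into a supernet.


Original prefix: /22
Number of subnets: 4 = 2^2
New prefix = 22 - 2 = 20
Supernet: 197.241.176.0/20


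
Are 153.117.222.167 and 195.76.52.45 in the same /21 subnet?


Mask: 255.255.248.0
153.117.222.167 AND mask = 153.117.216.0
195.76.52.45 AND mask = 195.76.48.0
No, different subnets (153.117.216.0 vs 195.76.48.0)


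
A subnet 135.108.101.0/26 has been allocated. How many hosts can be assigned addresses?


Host bits = 32 - 26 = 6
Total addresses = 2^6 = 64
Usable = total - 2 (network and broadcast)
Usable hosts: 62


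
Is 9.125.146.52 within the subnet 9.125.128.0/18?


Subnet network: 9.125.128.0
Test IP AND mask: 9.125.128.0
Yes, 9.125.146.52 is in 9.125.128.0/18


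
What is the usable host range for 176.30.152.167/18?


Network: 176.30.128.0
Broadcast: 176.30.191.255
First usable = network + 1
Last usable = broadcast - 1
Range: 176.30.128.1 to 176.30.191.254


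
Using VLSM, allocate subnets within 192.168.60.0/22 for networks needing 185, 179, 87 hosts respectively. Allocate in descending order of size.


185 hosts -> /24 (254 usable): 192.168.60.0/24
179 hosts -> /24 (254 usable): 192.168.61.0/24
87 hosts -> /25 (126 usable): 192.168.62.0/25
Allocation: 192.168.60.0/24 (185 hosts, 254 usable); 192.168.61.0/24 (179 hosts, 254 usable); 192.168.62.0/25 (87 hosts, 126 usable)


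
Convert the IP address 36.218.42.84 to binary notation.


36 = 00100100
218 = 11011010
42 = 00101010
84 = 01010100
Binary: 00100100.11011010.00101010.01010100


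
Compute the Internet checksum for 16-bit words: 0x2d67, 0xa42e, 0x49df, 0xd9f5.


Sum all words (with carry folding):
+ 0x2d67 = 0x2d67
+ 0xa42e = 0xd195
+ 0x49df = 0x1b75
+ 0xd9f5 = 0xf56a
One's complement: ~0xf56a
Checksum = 0x0a95


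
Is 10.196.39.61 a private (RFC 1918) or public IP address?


RFC 1918 private ranges:
  10.0.0.0/8 (10.0.0.0 - 10.255.255.255)
  172.16.0.0/12 (172.16.0.0 - 172.31.255.255)
  192.168.0.0/16 (192.168.0.0 - 192.168.255.255)
Private (in 10.0.0.0/8)


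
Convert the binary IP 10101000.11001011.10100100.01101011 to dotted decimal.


10101000 = 168
11001011 = 203
10100100 = 164
01101011 = 107
IP: 168.203.164.107


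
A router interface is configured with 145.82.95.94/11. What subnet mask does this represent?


/11 means 11 network bits, 21 host bits
Binary: 11111111111000000000000000000000
Mask: 255.224.0.0


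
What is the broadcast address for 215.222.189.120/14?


Network: 215.220.0.0/14
Host bits = 18
Set all host bits to 1:
Broadcast: 215.223.255.255


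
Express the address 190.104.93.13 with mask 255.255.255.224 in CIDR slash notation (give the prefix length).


Binary: 11111111.11111111.11111111.11100000
Count leading 1s
Prefix: /27


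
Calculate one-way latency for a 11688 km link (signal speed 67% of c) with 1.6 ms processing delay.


Speed = 0.67 * 3e5 km/s = 201000 km/s
Propagation delay = 11688 / 201000 = 0.0581 s = 58.1493 ms
Processing delay = 1.6 ms
Total one-way latency = 59.7493 ms


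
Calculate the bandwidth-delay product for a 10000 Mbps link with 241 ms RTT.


BDP = bandwidth * RTT
= 10000 Mbps * 241 ms
= 10000 * 1e6 * 241 / 1000 bits
= 2410000000 bits
= 301250000 bytes
= 294189.4531 KB
BDP = 2410000000 bits (301250000 bytes)


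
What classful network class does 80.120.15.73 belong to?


First octet: 80
Binary: 01010000
0xxxxxxx -> Class A (1-126)
Class A, default mask 255.0.0.0 (/8)


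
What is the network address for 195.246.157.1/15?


IP:   11000011.11110110.10011101.00000001
Mask: 11111111.11111110.00000000.00000000
AND operation:
Net:  11000011.11110110.00000000.00000000
Network: 195.246.0.0/15


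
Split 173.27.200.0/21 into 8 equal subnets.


New prefix = 21 + 3 = 24
Each subnet has 256 addresses
  173.27.200.0/24
  173.27.201.0/24
  173.27.202.0/24
  173.27.203.0/24
  173.27.204.0/24
  173.27.205.0/24
  173.27.206.0/24
  173.27.207.0/24
Subnets: 173.27.200.0/24, 173.27.201.0/24, 173.27.202.0/24, 173.27.203.0/24, 173.27.204.0/24, 173.27.205.0/24, 173.27.206.0/24, 173.27.207.0/24


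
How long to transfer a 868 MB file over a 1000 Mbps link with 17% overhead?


Effective throughput = 1000 * (1 - 17/100) = 830 Mbps
File size in Mb = 868 * 8 = 6944 Mb
Time = 6944 / 830
Time = 8.3663 seconds


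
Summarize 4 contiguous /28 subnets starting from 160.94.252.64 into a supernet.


Original prefix: /28
Number of subnets: 4 = 2^2
New prefix = 28 - 2 = 26
Supernet: 160.94.252.64/26


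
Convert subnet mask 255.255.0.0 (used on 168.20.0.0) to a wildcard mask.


Subnet mask: 255.255.0.0
Wildcard = 255.255.255.255 - subnet mask
255 - 255 = 0
255 - 255 = 0
255 - 0 = 255
255 - 0 = 255
Wildcard: 0.0.255.255


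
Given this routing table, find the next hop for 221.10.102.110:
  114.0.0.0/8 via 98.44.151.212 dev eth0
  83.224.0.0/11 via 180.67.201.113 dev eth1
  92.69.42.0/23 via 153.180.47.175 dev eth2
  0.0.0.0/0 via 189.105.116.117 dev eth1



Longest prefix match for 221.10.102.110:
  /8 114.0.0.0: no
  /11 83.224.0.0: no
  /23 92.69.42.0: no
  /0 0.0.0.0: MATCH
Selected: next-hop 189.105.116.117 via eth1 (matched /0)


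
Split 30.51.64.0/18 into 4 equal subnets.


New prefix = 18 + 2 = 20
Each subnet has 4096 addresses
  30.51.64.0/20
  30.51.80.0/20
  30.51.96.0/20
  30.51.112.0/20
Subnets: 30.51.64.0/20, 30.51.80.0/20, 30.51.96.0/20, 30.51.112.0/20


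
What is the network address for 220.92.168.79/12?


IP:   11011100.01011100.10101000.01001111
Mask: 11111111.11110000.00000000.00000000
AND operation:
Net:  11011100.01010000.00000000.00000000
Network: 220.80.0.0/12


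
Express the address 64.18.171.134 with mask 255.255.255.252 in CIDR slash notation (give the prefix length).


Binary: 11111111.11111111.11111111.11111100
Count leading 1s
Prefix: /30


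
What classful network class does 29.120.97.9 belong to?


First octet: 29
Binary: 00011101
0xxxxxxx -> Class A (1-126)
Class A, default mask 255.0.0.0 (/8)


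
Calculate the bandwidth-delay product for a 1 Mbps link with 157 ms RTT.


BDP = bandwidth * RTT
= 1 Mbps * 157 ms
= 1 * 1e6 * 157 / 1000 bits
= 157000 bits
= 19625 bytes
= 19.165 KB
BDP = 157000 bits (19625 bytes)


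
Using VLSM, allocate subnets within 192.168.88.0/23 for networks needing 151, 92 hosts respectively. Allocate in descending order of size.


151 hosts -> /24 (254 usable): 192.168.88.0/24
92 hosts -> /25 (126 usable): 192.168.89.0/25
Allocation: 192.168.88.0/24 (151 hosts, 254 usable); 192.168.89.0/25 (92 hosts, 126 usable)


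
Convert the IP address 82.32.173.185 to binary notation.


82 = 01010010
32 = 00100000
173 = 10101101
185 = 10111001
Binary: 01010010.00100000.10101101.10111001


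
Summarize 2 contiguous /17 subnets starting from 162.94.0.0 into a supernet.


Original prefix: /17
Number of subnets: 2 = 2^1
New prefix = 17 - 1 = 16
Supernet: 162.94.0.0/16


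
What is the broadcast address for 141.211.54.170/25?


Network: 141.211.54.128/25
Host bits = 7
Set all host bits to 1:
Broadcast: 141.211.54.255


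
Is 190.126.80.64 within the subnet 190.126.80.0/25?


Subnet network: 190.126.80.0
Test IP AND mask: 190.126.80.0
Yes, 190.126.80.64 is in 190.126.80.0/25


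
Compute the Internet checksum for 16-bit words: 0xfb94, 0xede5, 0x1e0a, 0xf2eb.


Sum all words (with carry folding):
+ 0xfb94 = 0xfb94
+ 0xede5 = 0xe97a
+ 0x1e0a = 0x0785
+ 0xf2eb = 0xfa70
One's complement: ~0xfa70
Checksum = 0x058f


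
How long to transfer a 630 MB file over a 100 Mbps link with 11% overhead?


Effective throughput = 100 * (1 - 11/100) = 89 Mbps
File size in Mb = 630 * 8 = 5040 Mb
Time = 5040 / 89
Time = 56.6292 seconds


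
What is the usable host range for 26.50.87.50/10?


Network: 26.0.0.0
Broadcast: 26.63.255.255
First usable = network + 1
Last usable = broadcast - 1
Range: 26.0.0.1 to 26.63.255.254


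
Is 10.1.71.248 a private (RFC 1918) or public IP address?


RFC 1918 private ranges:
  10.0.0.0/8 (10.0.0.0 - 10.255.255.255)
  172.16.0.0/12 (172.16.0.0 - 172.31.255.255)
  192.168.0.0/16 (192.168.0.0 - 192.168.255.255)
Private (in 10.0.0.0/8)


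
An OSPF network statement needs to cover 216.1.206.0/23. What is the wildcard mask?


Subnet mask: 255.255.254.0
Wildcard = 255.255.255.255 - subnet mask
255 - 255 = 0
255 - 255 = 0
255 - 254 = 1
255 - 0 = 255
Wildcard: 0.0.1.255


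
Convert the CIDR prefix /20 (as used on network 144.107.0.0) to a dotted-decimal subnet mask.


/20 means 20 network bits, 12 host bits
Binary: 11111111111111111111000000000000
Mask: 255.255.240.0


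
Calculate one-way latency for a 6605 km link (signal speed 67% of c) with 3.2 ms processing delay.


Speed = 0.67 * 3e5 km/s = 201000 km/s
Propagation delay = 6605 / 201000 = 0.0329 s = 32.8607 ms
Processing delay = 3.2 ms
Total one-way latency = 36.0607 ms


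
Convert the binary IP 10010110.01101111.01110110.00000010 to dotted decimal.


10010110 = 150
01101111 = 111
01110110 = 118
00000010 = 2
IP: 150.111.118.2


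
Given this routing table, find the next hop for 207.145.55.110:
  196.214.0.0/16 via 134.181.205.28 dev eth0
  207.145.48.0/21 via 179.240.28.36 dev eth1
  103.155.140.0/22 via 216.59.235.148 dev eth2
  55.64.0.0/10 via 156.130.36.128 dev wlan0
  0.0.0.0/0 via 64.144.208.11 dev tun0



Longest prefix match for 207.145.55.110:
  /16 196.214.0.0: no
  /21 207.145.48.0: MATCH
  /22 103.155.140.0: no
  /10 55.64.0.0: no
  /0 0.0.0.0: MATCH
Selected: next-hop 179.240.28.36 via eth1 (matched /21)


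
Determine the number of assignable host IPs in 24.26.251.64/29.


Host bits = 32 - 29 = 3
Total addresses = 2^3 = 8
Usable = total - 2 (network and broadcast)
Usable hosts: 6


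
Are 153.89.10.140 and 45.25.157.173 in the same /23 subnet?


Mask: 255.255.254.0
153.89.10.140 AND mask = 153.89.10.0
45.25.157.173 AND mask = 45.25.156.0
No, different subnets (153.89.10.0 vs 45.25.156.0)


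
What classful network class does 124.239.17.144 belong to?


First octet: 124
Binary: 01111100
0xxxxxxx -> Class A (1-126)
Class A, default mask 255.0.0.0 (/8)


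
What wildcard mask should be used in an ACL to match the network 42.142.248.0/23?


Subnet mask: 255.255.254.0
Wildcard = 255.255.255.255 - subnet mask
255 - 255 = 0
255 - 255 = 0
255 - 254 = 1
255 - 0 = 255
Wildcard: 0.0.1.255


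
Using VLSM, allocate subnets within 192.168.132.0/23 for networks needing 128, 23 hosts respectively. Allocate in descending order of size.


128 hosts -> /24 (254 usable): 192.168.132.0/24
23 hosts -> /27 (30 usable): 192.168.133.0/27
Allocation: 192.168.132.0/24 (128 hosts, 254 usable); 192.168.133.0/27 (23 hosts, 30 usable)


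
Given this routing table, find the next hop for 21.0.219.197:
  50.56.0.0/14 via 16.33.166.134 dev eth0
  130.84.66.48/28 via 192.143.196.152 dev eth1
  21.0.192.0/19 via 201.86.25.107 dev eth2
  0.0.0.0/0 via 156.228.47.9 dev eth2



Longest prefix match for 21.0.219.197:
  /14 50.56.0.0: no
  /28 130.84.66.48: no
  /19 21.0.192.0: MATCH
  /0 0.0.0.0: MATCH
Selected: next-hop 201.86.25.107 via eth2 (matched /19)


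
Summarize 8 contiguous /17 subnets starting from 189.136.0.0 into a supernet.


Original prefix: /17
Number of subnets: 8 = 2^3
New prefix = 17 - 3 = 14
Supernet: 189.136.0.0/14


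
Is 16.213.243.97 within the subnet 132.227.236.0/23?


Subnet network: 132.227.236.0
Test IP AND mask: 16.213.242.0
No, 16.213.243.97 is not in 132.227.236.0/23


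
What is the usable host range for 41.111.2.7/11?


Network: 41.96.0.0
Broadcast: 41.127.255.255
First usable = network + 1
Last usable = broadcast - 1
Range: 41.96.0.1 to 41.127.255.254


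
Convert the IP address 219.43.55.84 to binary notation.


219 = 11011011
43 = 00101011
55 = 00110111
84 = 01010100
Binary: 11011011.00101011.00110111.01010100
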